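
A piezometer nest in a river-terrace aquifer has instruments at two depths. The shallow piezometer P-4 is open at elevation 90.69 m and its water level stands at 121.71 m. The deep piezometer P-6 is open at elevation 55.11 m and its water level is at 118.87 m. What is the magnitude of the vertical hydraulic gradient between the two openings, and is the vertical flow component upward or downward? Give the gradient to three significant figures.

|i_v| ≈ 0.0798; vertical flow is downward

Total head at P-4: h = 121.71 m (water level in the standpipe).
Total head at P-6: h = 118.87 m.
Δh = h(P-4) − h(P-6) = 121.71 − 118.87 = 2.84 m.
Vertical separation Δz = 90.69 − 55.11 = 35.58 m.
|i_v| = |Δh| / Δz = 2.84 / 35.58 = 0.0798.
Head is higher in the shallow piezometer, so vertical flow is downward (recharge condition).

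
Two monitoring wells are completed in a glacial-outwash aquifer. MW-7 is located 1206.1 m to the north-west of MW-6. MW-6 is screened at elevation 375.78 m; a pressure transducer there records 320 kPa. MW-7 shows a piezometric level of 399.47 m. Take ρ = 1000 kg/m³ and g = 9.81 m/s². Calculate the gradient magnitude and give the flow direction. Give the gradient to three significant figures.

Pressure head at MW-6: ψ = P/(ρg) = 320×1000 / (1000 × 9.81) = 32.62 m.
Total head at MW-6: h = z + ψ = 375.78 + 32.62 = 408.40 m.
Total head at MW-7: h = 399.47 m (water level in the piezometer is the total head).
Head difference: h(MW-6) − h(MW-7) = 408.40 − 399.47 = 8.93 m.
Hydraulic gradient: i = |Δh| / L = 8.93 / 1206.1 = 0.00740.
Flow is from higher to lower head: from MW-6 toward MW-7, i.e. toward the north-west.

i ≈ 0.00740; groundwater flows toward the north-west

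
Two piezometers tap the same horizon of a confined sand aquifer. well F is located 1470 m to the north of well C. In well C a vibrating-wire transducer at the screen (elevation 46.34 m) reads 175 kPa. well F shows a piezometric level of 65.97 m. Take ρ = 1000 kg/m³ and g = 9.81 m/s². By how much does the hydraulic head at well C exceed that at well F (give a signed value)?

Pressure head at well C: ψ = P/(ρg) = 175×1000 / (1000 × 9.81) = 17.84 m.
Total head at well C: h = z + ψ = 46.34 + 17.84 = 64.18 m.
Total head at well F: h = 65.97 m (water level in the piezometer is the total head).
Head difference: h(well C) − h(well F) = 64.18 − 65.97 = -1.79 m.

Δh ≈ -1.79 m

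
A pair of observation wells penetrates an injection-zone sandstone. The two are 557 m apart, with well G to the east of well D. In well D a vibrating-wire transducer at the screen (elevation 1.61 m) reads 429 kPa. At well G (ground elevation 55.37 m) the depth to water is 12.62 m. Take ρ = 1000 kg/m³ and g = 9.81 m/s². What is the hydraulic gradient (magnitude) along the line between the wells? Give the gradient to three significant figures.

Pressure head at well D: ψ = P/(ρg) = 429×1000 / (1000 × 9.81) = 43.73 m.
Total head at well D: h = z + ψ = 1.61 + 43.73 = 45.34 m.
Total head at well G: h = 55.37 − 12.62 = 42.75 m.
Head difference: h(well D) − h(well G) = 45.34 − 42.75 = 2.59 m.
Hydraulic gradient: i = |Δh| / L = 2.59 / 557 = 0.00465.

i ≈ 0.00465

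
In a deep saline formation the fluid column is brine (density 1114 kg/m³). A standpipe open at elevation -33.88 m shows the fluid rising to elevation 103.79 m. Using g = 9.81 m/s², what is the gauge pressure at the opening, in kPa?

Pressure head ψ = h − z = 103.79 − (-33.88) = 137.67 m.
P = ρgψ = 1114 × 9.81 × 137.67 = 1504505 Pa ≈ 1500 kPa.

P ≈ 1500 kPa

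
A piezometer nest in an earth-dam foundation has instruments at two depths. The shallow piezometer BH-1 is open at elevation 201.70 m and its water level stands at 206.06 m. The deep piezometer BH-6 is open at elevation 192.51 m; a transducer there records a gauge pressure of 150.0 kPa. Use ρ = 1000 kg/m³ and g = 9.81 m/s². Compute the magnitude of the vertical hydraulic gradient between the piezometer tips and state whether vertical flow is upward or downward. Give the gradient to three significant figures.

|i_v| ≈ 0.189; vertical flow is upward

Total head at BH-1: h = 206.06 m (water level in the standpipe).
Pressure head at BH-6: ψ = P/(ρg) = 150.0×1000 / (1000 × 9.81) = 15.29 m.
Total head at BH-6: h = z + ψ = 192.51 + 15.29 = 207.80 m.
Δh = h(BH-1) − h(BH-6) = 206.06 − 207.80 = -1.74 m.
Vertical separation Δz = 201.70 − 192.51 = 9.19 m.
|i_v| = |Δh| / Δz = 1.74 / 9.19 = 0.189.
Head is higher in the deep piezometer, so vertical flow is upward (discharge condition).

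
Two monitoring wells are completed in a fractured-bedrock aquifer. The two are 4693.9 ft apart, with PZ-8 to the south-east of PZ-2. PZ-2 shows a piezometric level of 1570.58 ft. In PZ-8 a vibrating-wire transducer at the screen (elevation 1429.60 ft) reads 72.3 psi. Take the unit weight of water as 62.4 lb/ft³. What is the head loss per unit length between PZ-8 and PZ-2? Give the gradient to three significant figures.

i ≈ 0.00551 ft/ft

Total head at PZ-2: h = 1570.58 ft (water level in the piezometer is the total head).
Pressure head at PZ-8: ψ = 144·P/γ = 144 × 72.3 / 62.4 = 166.85 ft.
Total head at PZ-8: h = z + ψ = 1429.60 + 166.85 = 1596.45 ft.
Head difference: h(PZ-2) − h(PZ-8) = 1570.58 − 1596.45 = -25.87 ft.
Hydraulic gradient: i = |Δh| / L = 25.87 / 4693.9 = 0.00551.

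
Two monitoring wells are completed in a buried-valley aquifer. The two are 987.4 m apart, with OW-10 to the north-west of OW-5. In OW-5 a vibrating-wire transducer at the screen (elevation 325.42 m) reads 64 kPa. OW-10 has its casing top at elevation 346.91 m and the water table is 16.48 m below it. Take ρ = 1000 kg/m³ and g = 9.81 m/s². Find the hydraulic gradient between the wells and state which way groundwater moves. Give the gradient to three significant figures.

i ≈ 0.00153; groundwater flows toward the north-west

Pressure head at OW-5: ψ = P/(ρg) = 64×1000 / (1000 × 9.81) = 6.52 m.
Total head at OW-5: h = z + ψ = 325.42 + 6.52 = 331.94 m.
Total head at OW-10: h = 346.91 − 16.48 = 330.43 m.
Head difference: h(OW-5) − h(OW-10) = 331.94 − 330.43 = 1.51 m.
Hydraulic gradient: i = |Δh| / L = 1.51 / 987.4 = 0.00153.
Flow is from higher to lower head: from OW-5 toward OW-10, i.e. toward the north-west.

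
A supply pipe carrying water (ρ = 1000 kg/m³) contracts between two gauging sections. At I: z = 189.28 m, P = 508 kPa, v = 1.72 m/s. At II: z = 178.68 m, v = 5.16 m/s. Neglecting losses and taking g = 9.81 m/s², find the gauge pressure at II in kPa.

P₂ ≈ 600 kPa

Pressure head at I: ψ₁ = P₁/(ρg) = 508×1000 / (1000 × 9.81) = 51.78 m.
Velocity heads: v₁²/2g = 1.72²/19.62 = 0.151 m; v₂²/2g = 5.16²/19.62 = 1.357 m.
Total head H = z₁ + ψ₁ + v₁²/2g = 189.28 + 51.78 + 0.151 = 241.21 m.
ψ₂ = H − z₂ − v₂²/2g = 241.21 − 178.68 − 1.357 = 61.17 m.
P₂ = ρgψ₂ = 1000 × 9.81 × 61.17 ≈ 600 kPa.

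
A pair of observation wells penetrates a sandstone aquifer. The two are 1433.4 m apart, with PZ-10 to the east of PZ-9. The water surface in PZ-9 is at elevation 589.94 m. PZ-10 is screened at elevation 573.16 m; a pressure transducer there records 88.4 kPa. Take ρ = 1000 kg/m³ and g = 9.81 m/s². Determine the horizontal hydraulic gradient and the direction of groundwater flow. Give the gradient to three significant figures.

Total head at PZ-9: h = 589.94 m (water level in the piezometer is the total head).
Pressure head at PZ-10: ψ = P/(ρg) = 88.4×1000 / (1000 × 9.81) = 9.01 m.
Total head at PZ-10: h = z + ψ = 573.16 + 9.01 = 582.17 m.
Head difference: h(PZ-9) − h(PZ-10) = 589.94 − 582.17 = 7.77 m.
Hydraulic gradient: i = |Δh| / L = 7.77 / 1433.4 = 0.00542.
Flow is from higher to lower head: from PZ-9 toward PZ-10, i.e. toward the east.

i ≈ 0.00542; groundwater flows toward the east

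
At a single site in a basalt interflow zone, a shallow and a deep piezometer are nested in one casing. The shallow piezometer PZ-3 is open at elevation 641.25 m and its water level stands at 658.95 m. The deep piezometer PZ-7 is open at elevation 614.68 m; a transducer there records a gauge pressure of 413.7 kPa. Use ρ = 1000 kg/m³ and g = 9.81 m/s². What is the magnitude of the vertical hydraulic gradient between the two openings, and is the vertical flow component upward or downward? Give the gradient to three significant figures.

Total head at PZ-3: h = 658.95 m (water level in the standpipe).
Pressure head at PZ-7: ψ = P/(ρg) = 413.7×1000 / (1000 × 9.81) = 42.17 m.
Total head at PZ-7: h = z + ψ = 614.68 + 42.17 = 656.85 m.
Δh = h(PZ-3) − h(PZ-7) = 658.95 − 656.85 = 2.10 m.
Vertical separation Δz = 641.25 − 614.68 = 26.57 m.
|i_v| = |Δh| / Δz = 2.10 / 26.57 = 0.0790.
Head is higher in the shallow piezometer, so vertical flow is downward (recharge condition).

|i_v| ≈ 0.0790; vertical flow is downward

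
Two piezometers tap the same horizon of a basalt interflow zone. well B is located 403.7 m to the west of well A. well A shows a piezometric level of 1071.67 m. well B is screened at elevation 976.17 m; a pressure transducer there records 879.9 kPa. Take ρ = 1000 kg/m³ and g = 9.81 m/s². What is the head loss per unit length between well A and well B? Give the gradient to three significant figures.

Total head at well A: h = 1071.67 m (water level in the piezometer is the total head).
Pressure head at well B: ψ = P/(ρg) = 879.9×1000 / (1000 × 9.81) = 89.69 m.
Total head at well B: h = z + ψ = 976.17 + 89.69 = 1065.86 m.
Head difference: h(well A) − h(well B) = 1071.67 − 1065.86 = 5.81 m.
Hydraulic gradient: i = |Δh| / L = 5.81 / 403.7 = 0.0144.

i ≈ 0.0144 m/m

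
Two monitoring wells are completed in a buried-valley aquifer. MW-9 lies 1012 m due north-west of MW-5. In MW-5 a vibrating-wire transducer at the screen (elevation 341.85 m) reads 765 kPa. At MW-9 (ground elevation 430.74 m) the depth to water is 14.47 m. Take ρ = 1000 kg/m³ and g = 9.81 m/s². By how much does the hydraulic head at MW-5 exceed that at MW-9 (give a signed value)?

Δh ≈ 3.56 m

Pressure head at MW-5: ψ = P/(ρg) = 765×1000 / (1000 × 9.81) = 77.98 m.
Total head at MW-5: h = z + ψ = 341.85 + 77.98 = 419.83 m.
Total head at MW-9: h = 430.74 − 14.47 = 416.27 m.
Head difference: h(MW-5) − h(MW-9) = 419.83 − 416.27 = 3.56 m.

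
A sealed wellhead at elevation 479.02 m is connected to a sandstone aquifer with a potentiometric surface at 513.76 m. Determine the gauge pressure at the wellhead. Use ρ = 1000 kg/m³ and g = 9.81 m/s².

Head above the cap: Δh = 513.76 − 479.02 = 34.74 m.
P = ρgΔh = 1000 × 9.81 × 34.74 = 340799 Pa ≈ 341 kPa.

P ≈ 341 kPa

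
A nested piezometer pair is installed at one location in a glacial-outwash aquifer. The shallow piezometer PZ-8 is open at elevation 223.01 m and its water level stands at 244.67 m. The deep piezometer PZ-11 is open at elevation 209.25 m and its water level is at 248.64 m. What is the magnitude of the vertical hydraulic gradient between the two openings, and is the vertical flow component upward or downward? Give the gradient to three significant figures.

Total head at PZ-8: h = 244.67 m (water level in the standpipe).
Total head at PZ-11: h = 248.64 m.
Δh = h(PZ-8) − h(PZ-11) = 244.67 − 248.64 = -3.97 m.
Vertical separation Δz = 223.01 − 209.25 = 13.76 m.
|i_v| = |Δh| / Δz = 3.97 / 13.76 = 0.289.
Head is higher in the deep piezometer, so vertical flow is upward (discharge condition).

|i_v| ≈ 0.289; vertical flow is upward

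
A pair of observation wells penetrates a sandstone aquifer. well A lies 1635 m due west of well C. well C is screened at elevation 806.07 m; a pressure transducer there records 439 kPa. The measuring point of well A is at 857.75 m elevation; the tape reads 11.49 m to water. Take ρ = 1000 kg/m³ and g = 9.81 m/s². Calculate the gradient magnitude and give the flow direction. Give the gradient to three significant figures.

Pressure head at well C: ψ = P/(ρg) = 439×1000 / (1000 × 9.81) = 44.75 m.
Total head at well C: h = z + ψ = 806.07 + 44.75 = 850.82 m.
Total head at well A: h = 857.75 − 11.49 = 846.26 m.
Head difference: h(well C) − h(well A) = 850.82 − 846.26 = 4.56 m.
Hydraulic gradient: i = |Δh| / L = 4.56 / 1635 = 0.00279.
Flow is from higher to lower head: from well C toward well A, i.e. toward the west.

i ≈ 0.00279; groundwater flows toward the west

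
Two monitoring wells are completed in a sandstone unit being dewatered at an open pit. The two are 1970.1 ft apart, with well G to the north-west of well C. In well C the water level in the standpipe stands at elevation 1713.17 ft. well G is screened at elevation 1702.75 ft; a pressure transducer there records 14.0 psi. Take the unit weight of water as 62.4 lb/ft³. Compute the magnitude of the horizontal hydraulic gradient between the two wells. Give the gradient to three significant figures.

Total head at well C: h = 1713.17 ft (water level in the piezometer is the total head).
Pressure head at well G: ψ = 144·P/γ = 144 × 14.0 / 62.4 = 32.31 ft.
Total head at well G: h = z + ψ = 1702.75 + 32.31 = 1735.06 ft.
Head difference: h(well C) − h(well G) = 1713.17 − 1735.06 = -21.89 ft.
Hydraulic gradient: i = |Δh| / L = 21.89 / 1970.1 = 0.0111.

i ≈ 0.0111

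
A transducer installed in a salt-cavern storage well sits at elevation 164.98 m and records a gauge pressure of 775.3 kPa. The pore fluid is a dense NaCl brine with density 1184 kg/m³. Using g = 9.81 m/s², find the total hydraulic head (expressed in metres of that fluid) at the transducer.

ψ = P/(ρg) = 775.3×1000 / (1184 × 9.81) = 66.75 m.
h = z + ψ = 164.98 + 66.75 = 231.73 m.

h ≈ 231.73 m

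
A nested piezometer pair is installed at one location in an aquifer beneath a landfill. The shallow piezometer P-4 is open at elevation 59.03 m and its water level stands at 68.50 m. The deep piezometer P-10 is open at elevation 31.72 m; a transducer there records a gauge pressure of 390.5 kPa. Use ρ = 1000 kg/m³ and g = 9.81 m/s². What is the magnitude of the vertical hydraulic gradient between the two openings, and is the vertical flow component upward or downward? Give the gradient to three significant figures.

Total head at P-4: h = 68.50 m (water level in the standpipe).
Pressure head at P-10: ψ = P/(ρg) = 390.5×1000 / (1000 × 9.81) = 39.81 m.
Total head at P-10: h = z + ψ = 31.72 + 39.81 = 71.53 m.
Δh = h(P-4) − h(P-10) = 68.50 − 71.53 = -3.03 m.
Vertical separation Δz = 59.03 − 31.72 = 27.31 m.
|i_v| = |Δh| / Δz = 3.03 / 27.31 = 0.111.
Head is higher in the deep piezometer, so vertical flow is upward (discharge condition).

|i_v| ≈ 0.111; vertical flow is upward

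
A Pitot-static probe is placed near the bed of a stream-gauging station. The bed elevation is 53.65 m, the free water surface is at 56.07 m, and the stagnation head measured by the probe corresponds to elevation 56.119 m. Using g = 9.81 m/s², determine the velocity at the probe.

Near the bed, under hydrostatic conditions, the piezometric head (z + ψ) equals the free-surface elevation, 56.07 m.
Velocity head = total − piezometric = 56.119 − 56.07 = 0.049 m.
v = √(2g·h_v) = √(2 × 9.81 × 0.049) = 0.980 m/s.

v ≈ 0.980 m/s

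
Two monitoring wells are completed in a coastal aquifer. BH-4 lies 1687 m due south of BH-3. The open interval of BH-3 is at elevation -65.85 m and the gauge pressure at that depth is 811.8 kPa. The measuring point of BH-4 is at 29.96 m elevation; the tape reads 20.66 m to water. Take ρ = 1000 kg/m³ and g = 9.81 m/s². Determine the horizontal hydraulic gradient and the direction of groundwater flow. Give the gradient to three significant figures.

Pressure head at BH-3: ψ = P/(ρg) = 811.8×1000 / (1000 × 9.81) = 82.75 m.
Total head at BH-3: h = z + ψ = -65.85 + 82.75 = 16.90 m.
Total head at BH-4: h = 29.96 − 20.66 = 9.30 m.
Head difference: h(BH-3) − h(BH-4) = 16.90 − 9.30 = 7.60 m.
Hydraulic gradient: i = |Δh| / L = 7.60 / 1687 = 0.00451.
Flow is from higher to lower head: from BH-3 toward BH-4, i.e. toward the south.

i ≈ 0.00451; groundwater flows toward the south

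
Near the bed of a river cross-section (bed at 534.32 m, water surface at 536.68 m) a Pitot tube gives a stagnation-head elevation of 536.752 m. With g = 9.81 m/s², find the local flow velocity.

Near the bed, under hydrostatic conditions, the piezometric head (z + ψ) equals the free-surface elevation, 536.68 m.
Velocity head = total − piezometric = 536.752 − 536.68 = 0.072 m.
v = √(2g·h_v) = √(2 × 9.81 × 0.072) = 1.19 m/s.

v ≈ 1.19 m/s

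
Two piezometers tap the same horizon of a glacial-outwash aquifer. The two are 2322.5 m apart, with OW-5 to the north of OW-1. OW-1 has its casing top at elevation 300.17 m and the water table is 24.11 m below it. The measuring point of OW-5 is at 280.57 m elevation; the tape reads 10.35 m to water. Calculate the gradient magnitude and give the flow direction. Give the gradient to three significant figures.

i ≈ 0.00251; groundwater flows toward the north

Total head at OW-1: h = 300.17 − 24.11 = 276.06 m.
Total head at OW-5: h = 280.57 − 10.35 = 270.22 m.
Head difference: h(OW-1) − h(OW-5) = 276.06 − 270.22 = 5.84 m.
Hydraulic gradient: i = |Δh| / L = 5.84 / 2322.5 = 0.00251.
Flow is from higher to lower head: from OW-1 toward OW-5, i.e. toward the north.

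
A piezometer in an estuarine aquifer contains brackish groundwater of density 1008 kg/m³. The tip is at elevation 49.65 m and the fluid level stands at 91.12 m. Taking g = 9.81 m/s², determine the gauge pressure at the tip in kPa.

P ≈ 410 kPa

Pressure head ψ = h − z = 91.12 − 49.65 = 41.47 m.
P = ρgψ = 1008 × 9.81 × 41.47 = 410075 Pa ≈ 410 kPa.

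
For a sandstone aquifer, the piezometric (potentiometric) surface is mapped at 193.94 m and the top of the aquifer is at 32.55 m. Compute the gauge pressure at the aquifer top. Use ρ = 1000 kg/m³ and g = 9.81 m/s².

P ≈ 1580 kPa

Pressure head at the aquifer top: ψ = h − z = 193.94 − 32.55 = 161.39 m.
P = ρgψ = 1000 × 9.81 × 161.39 = 1583236 Pa ≈ 1580 kPa.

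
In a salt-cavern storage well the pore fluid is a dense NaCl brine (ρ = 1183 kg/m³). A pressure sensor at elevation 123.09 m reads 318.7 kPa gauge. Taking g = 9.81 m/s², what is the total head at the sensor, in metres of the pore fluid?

ψ = P/(ρg) = 318.7×1000 / (1183 × 9.81) = 27.46 m.
h = z + ψ = 123.09 + 27.46 = 150.55 m.

h ≈ 150.55 m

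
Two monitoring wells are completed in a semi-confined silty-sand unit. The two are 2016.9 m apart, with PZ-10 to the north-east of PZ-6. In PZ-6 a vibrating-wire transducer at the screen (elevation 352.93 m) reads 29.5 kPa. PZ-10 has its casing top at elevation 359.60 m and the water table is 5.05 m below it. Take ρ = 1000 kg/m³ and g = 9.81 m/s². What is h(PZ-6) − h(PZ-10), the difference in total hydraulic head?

Pressure head at PZ-6: ψ = P/(ρg) = 29.5×1000 / (1000 × 9.81) = 3.01 m.
Total head at PZ-6: h = z + ψ = 352.93 + 3.01 = 355.94 m.
Total head at PZ-10: h = 359.60 − 5.05 = 354.55 m.
Head difference: h(PZ-6) − h(PZ-10) = 355.94 − 354.55 = 1.39 m.

Δh ≈ 1.39 m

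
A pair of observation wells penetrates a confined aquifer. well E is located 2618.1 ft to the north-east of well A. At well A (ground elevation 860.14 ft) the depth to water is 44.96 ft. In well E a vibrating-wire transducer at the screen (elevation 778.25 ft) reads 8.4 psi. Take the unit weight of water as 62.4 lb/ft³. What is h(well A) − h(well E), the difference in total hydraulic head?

Total head at well A: h = 860.14 − 44.96 = 815.18 ft.
Pressure head at well E: ψ = 144·P/γ = 144 × 8.4 / 62.4 = 19.38 ft.
Total head at well E: h = z + ψ = 778.25 + 19.38 = 797.63 ft.
Head difference: h(well A) − h(well E) = 815.18 − 797.63 = 17.55 ft.

Δh ≈ 17.55 ft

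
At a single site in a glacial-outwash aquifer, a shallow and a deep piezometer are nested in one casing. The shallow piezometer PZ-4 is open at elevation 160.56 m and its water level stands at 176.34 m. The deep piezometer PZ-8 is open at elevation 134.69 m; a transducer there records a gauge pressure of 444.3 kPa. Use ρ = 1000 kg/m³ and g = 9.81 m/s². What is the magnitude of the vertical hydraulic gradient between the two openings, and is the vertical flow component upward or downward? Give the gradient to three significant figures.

|i_v| ≈ 0.141; vertical flow is upward

Total head at PZ-4: h = 176.34 m (water level in the standpipe).
Pressure head at PZ-8: ψ = P/(ρg) = 444.3×1000 / (1000 × 9.81) = 45.29 m.
Total head at PZ-8: h = z + ψ = 134.69 + 45.29 = 179.98 m.
Δh = h(PZ-4) − h(PZ-8) = 176.34 − 179.98 = -3.64 m.
Vertical separation Δz = 160.56 − 134.69 = 25.87 m.
|i_v| = |Δh| / Δz = 3.64 / 25.87 = 0.141.
Head is higher in the deep piezometer, so vertical flow is upward (discharge condition).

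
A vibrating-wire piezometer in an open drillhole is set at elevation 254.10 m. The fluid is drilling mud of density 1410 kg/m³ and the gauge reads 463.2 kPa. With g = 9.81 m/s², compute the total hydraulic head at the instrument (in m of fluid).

ψ = P/(ρg) = 463.2×1000 / (1410 × 9.81) = 33.49 m.
h = z + ψ = 254.10 + 33.49 = 287.59 m.

h ≈ 287.59 m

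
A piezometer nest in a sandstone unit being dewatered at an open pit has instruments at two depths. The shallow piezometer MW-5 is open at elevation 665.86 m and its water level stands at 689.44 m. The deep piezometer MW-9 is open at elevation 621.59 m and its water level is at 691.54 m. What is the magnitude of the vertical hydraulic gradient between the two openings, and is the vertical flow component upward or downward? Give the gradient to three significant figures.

|i_v| ≈ 0.0474; vertical flow is upward

Total head at MW-5: h = 689.44 m (water level in the standpipe).
Total head at MW-9: h = 691.54 m.
Δh = h(MW-5) − h(MW-9) = 689.44 − 691.54 = -2.10 m.
Vertical separation Δz = 665.86 − 621.59 = 44.27 m.
|i_v| = |Δh| / Δz = 2.10 / 44.27 = 0.0474.
Head is higher in the deep piezometer, so vertical flow is upward (discharge condition).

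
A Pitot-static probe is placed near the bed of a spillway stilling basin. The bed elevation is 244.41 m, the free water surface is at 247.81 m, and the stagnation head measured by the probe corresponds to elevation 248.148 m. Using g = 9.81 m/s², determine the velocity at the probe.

Near the bed, under hydrostatic conditions, the piezometric head (z + ψ) equals the free-surface elevation, 247.81 m.
Velocity head = total − piezometric = 248.148 − 247.81 = 0.338 m.
v = √(2g·h_v) = √(2 × 9.81 × 0.338) = 2.58 m/s.

v ≈ 2.58 m/s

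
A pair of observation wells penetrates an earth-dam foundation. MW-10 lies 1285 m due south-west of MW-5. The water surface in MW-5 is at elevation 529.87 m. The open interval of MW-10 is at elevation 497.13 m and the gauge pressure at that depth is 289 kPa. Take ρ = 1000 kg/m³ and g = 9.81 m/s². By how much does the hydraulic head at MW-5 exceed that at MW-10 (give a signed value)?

Total head at MW-5: h = 529.87 m (water level in the piezometer is the total head).
Pressure head at MW-10: ψ = P/(ρg) = 289×1000 / (1000 × 9.81) = 29.46 m.
Total head at MW-10: h = z + ψ = 497.13 + 29.46 = 526.59 m.
Head difference: h(MW-5) − h(MW-10) = 529.87 − 526.59 = 3.28 m.

Δh ≈ 3.28 m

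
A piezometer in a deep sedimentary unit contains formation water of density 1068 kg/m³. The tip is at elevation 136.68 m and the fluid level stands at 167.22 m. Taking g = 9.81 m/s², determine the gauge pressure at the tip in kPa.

Pressure head ψ = h − z = 167.22 − 136.68 = 30.54 m.
P = ρgψ = 1068 × 9.81 × 30.54 = 319970 Pa ≈ 320 kPa.

P ≈ 320 kPa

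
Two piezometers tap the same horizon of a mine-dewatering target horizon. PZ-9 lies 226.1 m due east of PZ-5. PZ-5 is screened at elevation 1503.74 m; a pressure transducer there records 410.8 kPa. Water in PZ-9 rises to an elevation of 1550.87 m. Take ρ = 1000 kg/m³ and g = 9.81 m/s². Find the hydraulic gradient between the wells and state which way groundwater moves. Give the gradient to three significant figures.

Pressure head at PZ-5: ψ = P/(ρg) = 410.8×1000 / (1000 × 9.81) = 41.88 m.
Total head at PZ-5: h = z + ψ = 1503.74 + 41.88 = 1545.62 m.
Total head at PZ-9: h = 1550.87 m (water level in the piezometer is the total head).
Head difference: h(PZ-5) − h(PZ-9) = 1545.62 − 1550.87 = -5.25 m.
Hydraulic gradient: i = |Δh| / L = 5.25 / 226.1 = 0.0232.
Flow is from higher to lower head: from PZ-9 toward PZ-5, i.e. toward the west.

i ≈ 0.0232; groundwater flows toward the west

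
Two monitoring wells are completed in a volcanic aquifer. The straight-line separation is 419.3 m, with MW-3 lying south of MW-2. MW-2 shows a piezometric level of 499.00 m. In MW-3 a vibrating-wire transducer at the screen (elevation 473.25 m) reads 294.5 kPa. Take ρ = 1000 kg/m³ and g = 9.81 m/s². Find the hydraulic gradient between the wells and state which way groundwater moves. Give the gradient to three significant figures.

Total head at MW-2: h = 499.00 m (water level in the piezometer is the total head).
Pressure head at MW-3: ψ = P/(ρg) = 294.5×1000 / (1000 × 9.81) = 30.02 m.
Total head at MW-3: h = z + ψ = 473.25 + 30.02 = 503.27 m.
Head difference: h(MW-2) − h(MW-3) = 499.00 − 503.27 = -4.27 m.
Hydraulic gradient: i = |Δh| / L = 4.27 / 419.3 = 0.0102.
Flow is from higher to lower head: from MW-3 toward MW-2, i.e. toward the north.

i ≈ 0.0102; groundwater flows toward the north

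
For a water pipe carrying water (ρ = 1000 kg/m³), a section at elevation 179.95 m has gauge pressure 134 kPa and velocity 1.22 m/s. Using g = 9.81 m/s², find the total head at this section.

h ≈ 193.69 m

Pressure head ψ = P/(ρg) = 134×1000 / (1000 × 9.81) = 13.66 m.
Velocity head = v²/(2g) = 1.22² / (2 × 9.81) = 0.076 m.
h = z + ψ + v²/(2g) = 179.95 + 13.66 + 0.076 = 193.69 m.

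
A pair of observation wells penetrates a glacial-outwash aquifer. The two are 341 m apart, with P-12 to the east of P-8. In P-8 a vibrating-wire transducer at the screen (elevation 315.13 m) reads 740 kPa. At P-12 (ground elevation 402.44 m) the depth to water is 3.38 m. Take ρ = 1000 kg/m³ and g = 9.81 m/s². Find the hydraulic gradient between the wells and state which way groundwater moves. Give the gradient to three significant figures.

Pressure head at P-8: ψ = P/(ρg) = 740×1000 / (1000 × 9.81) = 75.43 m.
Total head at P-8: h = z + ψ = 315.13 + 75.43 = 390.56 m.
Total head at P-12: h = 402.44 − 3.38 = 399.06 m.
Head difference: h(P-8) − h(P-12) = 390.56 − 399.06 = -8.50 m.
Hydraulic gradient: i = |Δh| / L = 8.50 / 341 = 0.0249.
Flow is from higher to lower head: from P-12 toward P-8, i.e. toward the west.

i ≈ 0.0249; groundwater flows toward the west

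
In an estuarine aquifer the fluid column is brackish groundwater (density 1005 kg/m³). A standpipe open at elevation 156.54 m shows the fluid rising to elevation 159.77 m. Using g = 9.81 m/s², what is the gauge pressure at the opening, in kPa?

P ≈ 31.8 kPa

Pressure head ψ = h − z = 159.77 − 156.54 = 3.23 m.
P = ρgψ = 1005 × 9.81 × 3.23 = 31845 Pa ≈ 31.8 kPa.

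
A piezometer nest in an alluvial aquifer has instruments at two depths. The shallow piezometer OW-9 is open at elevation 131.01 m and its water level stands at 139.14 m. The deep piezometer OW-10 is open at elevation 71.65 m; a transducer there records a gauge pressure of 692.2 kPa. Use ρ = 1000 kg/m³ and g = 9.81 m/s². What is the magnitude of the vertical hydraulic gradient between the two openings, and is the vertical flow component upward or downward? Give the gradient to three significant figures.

Total head at OW-9: h = 139.14 m (water level in the standpipe).
Pressure head at OW-10: ψ = P/(ρg) = 692.2×1000 / (1000 × 9.81) = 70.56 m.
Total head at OW-10: h = z + ψ = 71.65 + 70.56 = 142.21 m.
Δh = h(OW-9) − h(OW-10) = 139.14 − 142.21 = -3.07 m.
Vertical separation Δz = 131.01 − 71.65 = 59.36 m.
|i_v| = |Δh| / Δz = 3.07 / 59.36 = 0.0517.
Head is higher in the deep piezometer, so vertical flow is upward (discharge condition).

|i_v| ≈ 0.0517; vertical flow is upward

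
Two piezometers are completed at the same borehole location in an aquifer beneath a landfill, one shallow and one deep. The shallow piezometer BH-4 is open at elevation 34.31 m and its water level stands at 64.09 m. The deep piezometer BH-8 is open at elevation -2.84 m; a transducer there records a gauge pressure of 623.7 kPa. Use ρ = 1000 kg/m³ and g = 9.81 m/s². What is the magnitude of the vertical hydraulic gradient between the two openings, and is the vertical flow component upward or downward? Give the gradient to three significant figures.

|i_v| ≈ 0.0902; vertical flow is downward

Total head at BH-4: h = 64.09 m (water level in the standpipe).
Pressure head at BH-8: ψ = P/(ρg) = 623.7×1000 / (1000 × 9.81) = 63.58 m.
Total head at BH-8: h = z + ψ = -2.84 + 63.58 = 60.74 m.
Δh = h(BH-4) − h(BH-8) = 64.09 − 60.74 = 3.35 m.
Vertical separation Δz = 34.31 − (-2.84) = 37.15 m.
|i_v| = |Δh| / Δz = 3.35 / 37.15 = 0.0902.
Head is higher in the shallow piezometer, so vertical flow is downward (recharge condition).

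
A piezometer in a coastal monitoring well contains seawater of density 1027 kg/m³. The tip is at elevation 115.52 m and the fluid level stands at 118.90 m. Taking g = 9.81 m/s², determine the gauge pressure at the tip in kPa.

P ≈ 34.1 kPa

Pressure head ψ = h − z = 118.90 − 115.52 = 3.38 m.
P = ρgψ = 1027 × 9.81 × 3.38 = 34053 Pa ≈ 34.1 kPa.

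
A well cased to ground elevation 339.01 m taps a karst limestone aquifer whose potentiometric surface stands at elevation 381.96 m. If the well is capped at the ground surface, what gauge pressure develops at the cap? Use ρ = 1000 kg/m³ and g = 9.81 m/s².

P ≈ 421 kPa

Head above the cap: Δh = 381.96 − 339.01 = 42.95 m.
P = ρgΔh = 1000 × 9.81 × 42.95 = 421340 Pa ≈ 421 kPa.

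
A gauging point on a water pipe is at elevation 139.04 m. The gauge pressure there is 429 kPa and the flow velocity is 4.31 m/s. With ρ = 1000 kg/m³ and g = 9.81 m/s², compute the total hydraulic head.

Pressure head ψ = P/(ρg) = 429×1000 / (1000 × 9.81) = 43.73 m.
Velocity head = v²/(2g) = 4.31² / (2 × 9.81) = 0.947 m.
h = z + ψ + v²/(2g) = 139.04 + 43.73 + 0.947 = 183.72 m.

h ≈ 183.72 m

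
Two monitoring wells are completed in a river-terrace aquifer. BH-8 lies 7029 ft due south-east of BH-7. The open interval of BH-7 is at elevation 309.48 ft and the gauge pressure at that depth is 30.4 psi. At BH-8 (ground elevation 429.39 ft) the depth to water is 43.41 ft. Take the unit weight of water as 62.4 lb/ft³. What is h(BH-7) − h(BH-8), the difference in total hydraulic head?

Δh ≈ -6.35 ft

Pressure head at BH-7: ψ = 144·P/γ = 144 × 30.4 / 62.4 = 70.15 ft.
Total head at BH-7: h = z + ψ = 309.48 + 70.15 = 379.63 ft.
Total head at BH-8: h = 429.39 − 43.41 = 385.98 ft.
Head difference: h(BH-7) − h(BH-8) = 379.63 − 385.98 = -6.35 ft.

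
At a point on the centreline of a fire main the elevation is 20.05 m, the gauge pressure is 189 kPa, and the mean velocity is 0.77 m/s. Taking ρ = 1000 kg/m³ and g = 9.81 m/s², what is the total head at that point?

Pressure head ψ = P/(ρg) = 189×1000 / (1000 × 9.81) = 19.27 m.
Velocity head = v²/(2g) = 0.77² / (2 × 9.81) = 0.030 m.
h = z + ψ + v²/(2g) = 20.05 + 19.27 + 0.030 = 39.35 m.

h ≈ 39.35 m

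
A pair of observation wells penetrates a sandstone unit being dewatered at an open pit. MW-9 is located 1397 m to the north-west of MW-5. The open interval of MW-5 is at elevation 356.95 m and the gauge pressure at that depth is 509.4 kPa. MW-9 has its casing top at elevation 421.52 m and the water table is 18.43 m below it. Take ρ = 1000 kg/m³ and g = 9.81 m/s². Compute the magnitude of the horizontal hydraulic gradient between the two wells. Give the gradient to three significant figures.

Pressure head at MW-5: ψ = P/(ρg) = 509.4×1000 / (1000 × 9.81) = 51.93 m.
Total head at MW-5: h = z + ψ = 356.95 + 51.93 = 408.88 m.
Total head at MW-9: h = 421.52 − 18.43 = 403.09 m.
Head difference: h(MW-5) − h(MW-9) = 408.88 − 403.09 = 5.79 m.
Hydraulic gradient: i = |Δh| / L = 5.79 / 1397 = 0.00414.

i ≈ 0.00414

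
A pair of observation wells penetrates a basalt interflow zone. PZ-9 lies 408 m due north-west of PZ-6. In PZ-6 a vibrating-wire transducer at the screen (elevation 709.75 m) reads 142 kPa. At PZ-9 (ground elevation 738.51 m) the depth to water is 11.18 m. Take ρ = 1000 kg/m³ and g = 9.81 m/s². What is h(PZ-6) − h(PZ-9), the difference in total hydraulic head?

Δh ≈ -3.10 m

Pressure head at PZ-6: ψ = P/(ρg) = 142×1000 / (1000 × 9.81) = 14.48 m.
Total head at PZ-6: h = z + ψ = 709.75 + 14.48 = 724.23 m.
Total head at PZ-9: h = 738.51 − 11.18 = 727.33 m.
Head difference: h(PZ-6) − h(PZ-9) = 724.23 − 727.33 = -3.10 m.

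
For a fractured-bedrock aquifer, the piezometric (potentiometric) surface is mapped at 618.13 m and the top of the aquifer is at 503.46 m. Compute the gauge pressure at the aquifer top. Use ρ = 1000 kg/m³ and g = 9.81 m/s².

P ≈ 1120 kPa

Pressure head at the aquifer top: ψ = h − z = 618.13 − 503.46 = 114.67 m.
P = ρgψ = 1000 × 9.81 × 114.67 = 1124913 Pa ≈ 1120 kPa.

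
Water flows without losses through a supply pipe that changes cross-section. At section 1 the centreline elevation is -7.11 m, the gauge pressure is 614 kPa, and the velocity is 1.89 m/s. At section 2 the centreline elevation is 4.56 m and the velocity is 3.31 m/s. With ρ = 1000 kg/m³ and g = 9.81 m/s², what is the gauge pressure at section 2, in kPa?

Pressure head at 1: ψ₁ = P₁/(ρg) = 614×1000 / (1000 × 9.81) = 62.59 m.
Velocity heads: v₁²/2g = 1.89²/19.62 = 0.182 m; v₂²/2g = 3.31²/19.62 = 0.558 m.
Total head H = z₁ + ψ₁ + v₁²/2g = -7.11 + 62.59 + 0.182 = 55.66 m.
ψ₂ = H − z₂ − v₂²/2g = 55.66 − 4.56 − 0.558 = 50.54 m.
P₂ = ρgψ₂ = 1000 × 9.81 × 50.54 ≈ 496 kPa.

P₂ ≈ 496 kPa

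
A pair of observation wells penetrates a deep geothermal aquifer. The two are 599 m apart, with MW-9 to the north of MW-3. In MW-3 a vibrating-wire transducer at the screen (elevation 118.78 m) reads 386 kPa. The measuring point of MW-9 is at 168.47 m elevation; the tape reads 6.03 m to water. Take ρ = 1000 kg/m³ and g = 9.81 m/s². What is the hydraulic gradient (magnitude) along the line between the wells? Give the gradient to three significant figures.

Pressure head at MW-3: ψ = P/(ρg) = 386×1000 / (1000 × 9.81) = 39.35 m.
Total head at MW-3: h = z + ψ = 118.78 + 39.35 = 158.13 m.
Total head at MW-9: h = 168.47 − 6.03 = 162.44 m.
Head difference: h(MW-3) − h(MW-9) = 158.13 − 162.44 = -4.31 m.
Hydraulic gradient: i = |Δh| / L = 4.31 / 599 = 0.00720.

i ≈ 0.00720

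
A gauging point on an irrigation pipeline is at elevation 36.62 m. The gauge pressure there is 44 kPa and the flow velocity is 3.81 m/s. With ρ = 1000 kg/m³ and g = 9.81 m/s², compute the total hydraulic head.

Pressure head ψ = P/(ρg) = 44×1000 / (1000 × 9.81) = 4.49 m.
Velocity head = v²/(2g) = 3.81² / (2 × 9.81) = 0.740 m.
h = z + ψ + v²/(2g) = 36.62 + 4.49 + 0.740 = 41.85 m.

h ≈ 41.85 m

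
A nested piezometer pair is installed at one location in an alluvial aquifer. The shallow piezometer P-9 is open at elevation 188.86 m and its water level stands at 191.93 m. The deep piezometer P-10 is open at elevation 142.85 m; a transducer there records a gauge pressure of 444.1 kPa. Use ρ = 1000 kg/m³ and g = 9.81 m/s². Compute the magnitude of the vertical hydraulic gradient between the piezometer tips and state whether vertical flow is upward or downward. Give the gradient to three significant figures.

|i_v| ≈ 0.0828; vertical flow is downward

Total head at P-9: h = 191.93 m (water level in the standpipe).
Pressure head at P-10: ψ = P/(ρg) = 444.1×1000 / (1000 × 9.81) = 45.27 m.
Total head at P-10: h = z + ψ = 142.85 + 45.27 = 188.12 m.
Δh = h(P-9) − h(P-10) = 191.93 − 188.12 = 3.81 m.
Vertical separation Δz = 188.86 − 142.85 = 46.01 m.
|i_v| = |Δh| / Δz = 3.81 / 46.01 = 0.0828.
Head is higher in the shallow piezometer, so vertical flow is downward (recharge condition).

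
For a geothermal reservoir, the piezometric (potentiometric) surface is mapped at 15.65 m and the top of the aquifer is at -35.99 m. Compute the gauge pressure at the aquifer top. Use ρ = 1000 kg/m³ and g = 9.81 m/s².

P ≈ 507 kPa

Pressure head at the aquifer top: ψ = h − z = 15.65 − (-35.99) = 51.64 m.
P = ρgψ = 1000 × 9.81 × 51.64 = 506588 Pa ≈ 507 kPa.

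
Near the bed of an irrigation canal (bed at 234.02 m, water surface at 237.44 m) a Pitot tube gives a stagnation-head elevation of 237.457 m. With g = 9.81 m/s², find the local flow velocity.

Near the bed, under hydrostatic conditions, the piezometric head (z + ψ) equals the free-surface elevation, 237.44 m.
Velocity head = total − piezometric = 237.457 − 237.44 = 0.017 m.
v = √(2g·h_v) = √(2 × 9.81 × 0.017) = 0.578 m/s.

v ≈ 0.578 m/s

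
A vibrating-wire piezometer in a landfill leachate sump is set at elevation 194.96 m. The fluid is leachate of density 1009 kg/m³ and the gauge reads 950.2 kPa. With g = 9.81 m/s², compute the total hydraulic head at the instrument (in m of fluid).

h ≈ 290.96 m

ψ = P/(ρg) = 950.2×1000 / (1009 × 9.81) = 96.00 m.
h = z + ψ = 194.96 + 96.00 = 290.96 m.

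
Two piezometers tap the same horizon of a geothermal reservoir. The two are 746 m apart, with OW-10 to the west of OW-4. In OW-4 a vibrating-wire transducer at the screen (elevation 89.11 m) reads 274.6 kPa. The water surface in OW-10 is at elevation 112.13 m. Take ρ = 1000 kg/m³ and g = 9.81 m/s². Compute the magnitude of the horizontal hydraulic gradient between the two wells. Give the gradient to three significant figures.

Pressure head at OW-4: ψ = P/(ρg) = 274.6×1000 / (1000 × 9.81) = 27.99 m.
Total head at OW-4: h = z + ψ = 89.11 + 27.99 = 117.10 m.
Total head at OW-10: h = 112.13 m (water level in the piezometer is the total head).
Head difference: h(OW-4) − h(OW-10) = 117.10 − 112.13 = 4.97 m.
Hydraulic gradient: i = |Δh| / L = 4.97 / 746 = 0.00666.

i ≈ 0.00666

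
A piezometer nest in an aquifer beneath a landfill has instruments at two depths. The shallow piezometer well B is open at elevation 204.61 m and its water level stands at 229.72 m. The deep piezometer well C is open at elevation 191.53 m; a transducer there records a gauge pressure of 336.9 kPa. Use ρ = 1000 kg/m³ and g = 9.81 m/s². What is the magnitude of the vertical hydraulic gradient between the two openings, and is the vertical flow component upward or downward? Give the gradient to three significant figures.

Total head at well B: h = 229.72 m (water level in the standpipe).
Pressure head at well C: ψ = P/(ρg) = 336.9×1000 / (1000 × 9.81) = 34.34 m.
Total head at well C: h = z + ψ = 191.53 + 34.34 = 225.87 m.
Δh = h(well B) − h(well C) = 229.72 − 225.87 = 3.85 m.
Vertical separation Δz = 204.61 − 191.53 = 13.08 m.
|i_v| = |Δh| / Δz = 3.85 / 13.08 = 0.294.
Head is higher in the shallow piezometer, so vertical flow is downward (recharge condition).

|i_v| ≈ 0.294; vertical flow is downward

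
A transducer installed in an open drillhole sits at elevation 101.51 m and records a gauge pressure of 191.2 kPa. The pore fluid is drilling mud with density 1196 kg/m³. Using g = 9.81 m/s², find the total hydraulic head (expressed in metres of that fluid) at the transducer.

ψ = P/(ρg) = 191.2×1000 / (1196 × 9.81) = 16.30 m.
h = z + ψ = 101.51 + 16.30 = 117.81 m.

h ≈ 117.81 m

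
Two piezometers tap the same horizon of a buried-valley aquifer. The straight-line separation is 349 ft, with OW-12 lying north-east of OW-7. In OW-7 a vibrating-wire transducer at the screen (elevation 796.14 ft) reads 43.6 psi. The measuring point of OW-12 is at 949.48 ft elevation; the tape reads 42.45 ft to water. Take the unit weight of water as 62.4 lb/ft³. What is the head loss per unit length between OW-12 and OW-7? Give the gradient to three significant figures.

i ≈ 0.0294 ft/ft

Pressure head at OW-7: ψ = 144·P/γ = 144 × 43.6 / 62.4 = 100.62 ft.
Total head at OW-7: h = z + ψ = 796.14 + 100.62 = 896.76 ft.
Total head at OW-12: h = 949.48 − 42.45 = 907.03 ft.
Head difference: h(OW-7) − h(OW-12) = 896.76 − 907.03 = -10.27 ft.
Hydraulic gradient: i = |Δh| / L = 10.27 / 349 = 0.0294.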